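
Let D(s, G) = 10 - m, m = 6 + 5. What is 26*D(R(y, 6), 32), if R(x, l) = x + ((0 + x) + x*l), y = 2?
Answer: -26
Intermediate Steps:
m = 11
R(x, l) = 2*x + l*x (R(x, l) = x + (x + l*x) = 2*x + l*x)
D(s, G) = -1 (D(s, G) = 10 - 1*11 = 10 - 11 = -1)
26*D(R(y, 6), 32) = 26*(-1) = -26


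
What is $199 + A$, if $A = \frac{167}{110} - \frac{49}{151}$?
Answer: $\frac{3325217}{16610} \approx 200.19$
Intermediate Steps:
$A = \frac{19827}{16610}$ ($A = 167 \cdot \frac{1}{110} - \frac{49}{151} = \frac{167}{110} - \frac{49}{151} = \frac{19827}{16610} \approx 1.1937$)
$199 + A = 199 + \frac{19827}{16610} = \frac{3325217}{16610}$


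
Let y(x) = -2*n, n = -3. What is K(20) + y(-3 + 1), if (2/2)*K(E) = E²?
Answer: 406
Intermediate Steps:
y(x) = 6 (y(x) = -2*(-3) = 6)
K(E) = E²
K(20) + y(-3 + 1) = 20² + 6 = 400 + 6 = 406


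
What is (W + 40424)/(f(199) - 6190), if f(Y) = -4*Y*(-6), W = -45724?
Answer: 2650/707 ≈ 3.7482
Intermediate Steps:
f(Y) = 24*Y
(W + 40424)/(f(199) - 6190) = (-45724 + 40424)/(24*199 - 6190) = -5300/(4776 - 6190) = -5300/(-1414) = -5300*(-1/1414) = 2650/707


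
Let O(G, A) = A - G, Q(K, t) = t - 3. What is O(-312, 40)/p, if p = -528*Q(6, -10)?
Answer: 2/39 ≈ 0.051282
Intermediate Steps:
Q(K, t) = -3 + t
p = 6864 (p = -528*(-3 - 10) = -528*(-13) = 6864)
O(-312, 40)/p = (40 - 1*(-312))/6864 = (40 + 312)*(1/6864) = 352*(1/6864) = 2/39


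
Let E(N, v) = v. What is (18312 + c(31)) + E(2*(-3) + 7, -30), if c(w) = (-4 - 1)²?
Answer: 18307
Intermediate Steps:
c(w) = 25 (c(w) = (-5)² = 25)
(18312 + c(31)) + E(2*(-3) + 7, -30) = (18312 + 25) - 30 = 18337 - 30 = 18307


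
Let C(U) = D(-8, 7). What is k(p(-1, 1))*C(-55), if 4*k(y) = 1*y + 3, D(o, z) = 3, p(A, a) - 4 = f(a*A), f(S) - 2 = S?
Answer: 6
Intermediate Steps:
f(S) = 2 + S
p(A, a) = 6 + A*a (p(A, a) = 4 + (2 + a*A) = 4 + (2 + A*a) = 6 + A*a)
k(y) = ¾ + y/4 (k(y) = (1*y + 3)/4 = (y + 3)/4 = (3 + y)/4 = ¾ + y/4)
C(U) = 3
k(p(-1, 1))*C(-55) = (¾ + (6 - 1*1)/4)*3 = (¾ + (6 - 1)/4)*3 = (¾ + (¼)*5)*3 = (¾ + 5/4)*3 = 2*3 = 6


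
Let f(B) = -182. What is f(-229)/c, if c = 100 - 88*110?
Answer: 91/4790 ≈ 0.018998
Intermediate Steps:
c = -9580 (c = 100 - 9680 = -9580)
f(-229)/c = -182/(-9580) = -182*(-1/9580) = 91/4790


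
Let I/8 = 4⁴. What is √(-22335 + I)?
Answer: I*√20287 ≈ 142.43*I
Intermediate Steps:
I = 2048 (I = 8*4⁴ = 8*256 = 2048)
√(-22335 + I) = √(-22335 + 2048) = √(-20287) = I*√20287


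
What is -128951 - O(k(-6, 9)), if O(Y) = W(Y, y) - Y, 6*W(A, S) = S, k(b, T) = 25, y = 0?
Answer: -128926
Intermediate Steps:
W(A, S) = S/6
O(Y) = -Y (O(Y) = (⅙)*0 - Y = 0 - Y = -Y)
-128951 - O(k(-6, 9)) = -128951 - (-1)*25 = -128951 - 1*(-25) = -128951 + 25 = -128926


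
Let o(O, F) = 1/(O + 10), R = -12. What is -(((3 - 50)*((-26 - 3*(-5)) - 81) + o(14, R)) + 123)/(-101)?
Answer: 106729/2424 ≈ 44.030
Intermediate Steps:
o(O, F) = 1/(10 + O)
-(((3 - 50)*((-26 - 3*(-5)) - 81) + o(14, R)) + 123)/(-101) = -(((3 - 50)*((-26 - 3*(-5)) - 81) + 1/(10 + 14)) + 123)/(-101) = -((-47*((-26 - 1*(-15)) - 81) + 1/24) + 123)*(-1/101) = -((-47*((-26 + 15) - 81) + 1/24) + 123)*(-1/101) = -((-47*(-11 - 81) + 1/24) + 123)*(-1/101) = -((-47*(-92) + 1/24) + 123)*(-1/101) = -((4324 + 1/24) + 123)*(-1/101) = -(103777/24 + 123)*(-1/101) = -1*106729/24*(-1/101) = -106729/24*(-1/101) = 106729/2424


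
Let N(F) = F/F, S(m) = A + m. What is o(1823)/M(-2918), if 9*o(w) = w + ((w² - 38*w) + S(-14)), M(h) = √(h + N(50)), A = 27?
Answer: -1085297*I*√2917/8751 ≈ -6698.2*I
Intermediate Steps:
S(m) = 27 + m
N(F) = 1
M(h) = √(1 + h) (M(h) = √(h + 1) = √(1 + h))
o(w) = 13/9 - 37*w/9 + w²/9 (o(w) = (w + ((w² - 38*w) + (27 - 14)))/9 = (w + ((w² - 38*w) + 13))/9 = (w + (13 + w² - 38*w))/9 = (13 + w² - 37*w)/9 = 13/9 - 37*w/9 + w²/9)
o(1823)/M(-2918) = (13/9 - 37/9*1823 + (⅑)*1823²)/(√(1 - 2918)) = (13/9 - 67451/9 + (⅑)*3323329)/(√(-2917)) = (13/9 - 67451/9 + 3323329/9)/((I*√2917)) = 1085297*(-I*√2917/2917)/3 = -1085297*I*√2917/8751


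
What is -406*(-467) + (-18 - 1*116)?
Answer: 189468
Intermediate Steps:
-406*(-467) + (-18 - 1*116) = 189602 + (-18 - 116) = 189602 - 134 = 189468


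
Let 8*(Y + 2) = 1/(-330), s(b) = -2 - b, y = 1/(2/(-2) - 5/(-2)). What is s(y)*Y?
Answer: 5281/990 ≈ 5.3343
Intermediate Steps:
y = ⅔ (y = 1/(2*(-½) - 5*(-½)) = 1/(-1 + 5/2) = 1/(3/2) = ⅔ ≈ 0.66667)
Y = -5281/2640 (Y = -2 + (⅛)/(-330) = -2 + (⅛)*(-1/330) = -2 - 1/2640 = -5281/2640 ≈ -2.0004)
s(y)*Y = (-2 - 1*⅔)*(-5281/2640) = (-2 - ⅔)*(-5281/2640) = -8/3*(-5281/2640) = 5281/990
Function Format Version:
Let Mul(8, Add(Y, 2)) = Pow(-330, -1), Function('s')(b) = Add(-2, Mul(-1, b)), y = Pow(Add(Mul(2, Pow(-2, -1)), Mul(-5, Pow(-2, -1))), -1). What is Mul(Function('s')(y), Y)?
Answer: Rational(5281, 990) ≈ 5.3343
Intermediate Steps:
y = Rational(2, 3) (y = Pow(Add(Mul(2, Rational(-1, 2)), Mul(-5, Rational(-1, 2))), -1) = Pow(Add(-1, Rational(5, 2)), -1) = Pow(Rational(3, 2), -1) = Rational(2, 3) ≈ 0.66667)
Y = Rational(-5281, 2640) (Y = Add(-2, Mul(Rational(1, 8), Pow(-330, -1))) = Add(-2, Mul(Rational(1, 8), Rational(-1, 330))) = Add(-2, Rational(-1, 2640)) = Rational(-5281, 2640) ≈ -2.0004)
Mul(Function('s')(y), Y) = Mul(Add(-2, Mul(-1, Rational(2, 3))), Rational(-5281, 2640)) = Mul(Add(-2, Rational(-2, 3)), Rational(-5281, 2640)) = Mul(Rational(-8, 3), Rational(-5281, 2640)) = Rational(5281, 990)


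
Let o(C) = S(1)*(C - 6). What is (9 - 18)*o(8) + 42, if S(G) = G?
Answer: 24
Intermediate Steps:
o(C) = -6 + C (o(C) = 1*(C - 6) = 1*(-6 + C) = -6 + C)
(9 - 18)*o(8) + 42 = (9 - 18)*(-6 + 8) + 42 = -9*2 + 42 = -18 + 42 = 24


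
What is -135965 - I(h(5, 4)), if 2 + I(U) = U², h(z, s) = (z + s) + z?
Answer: -136159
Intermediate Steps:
h(z, s) = s + 2*z (h(z, s) = (s + z) + z = s + 2*z)
I(U) = -2 + U²
-135965 - I(h(5, 4)) = -135965 - (-2 + (4 + 2*5)²) = -135965 - (-2 + (4 + 10)²) = -135965 - (-2 + 14²) = -135965 - (-2 + 196) = -135965 - 1*194 = -135965 - 194 = -136159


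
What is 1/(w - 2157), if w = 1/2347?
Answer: -2347/5062478 ≈ -0.00046361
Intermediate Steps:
w = 1/2347 ≈ 0.00042608
1/(w - 2157) = 1/(1/2347 - 2157) = 1/(-5062478/2347) = -2347/5062478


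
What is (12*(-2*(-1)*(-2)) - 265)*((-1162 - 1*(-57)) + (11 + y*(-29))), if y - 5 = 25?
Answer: 614732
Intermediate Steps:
y = 30 (y = 5 + 25 = 30)
(12*(-2*(-1)*(-2)) - 265)*((-1162 - 1*(-57)) + (11 + y*(-29))) = (12*(-2*(-1)*(-2)) - 265)*((-1162 - 1*(-57)) + (11 + 30*(-29))) = (12*(2*(-2)) - 265)*((-1162 + 57) + (11 - 870)) = (12*(-4) - 265)*(-1105 - 859) = (-48 - 265)*(-1964) = -313*(-1964) = 614732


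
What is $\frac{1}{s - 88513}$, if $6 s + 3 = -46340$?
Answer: $- \frac{6}{577421} \approx -1.0391 \cdot 10^{-5}$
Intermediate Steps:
$s = - \frac{46343}{6}$ ($s = - \frac{1}{2} + \frac{1}{6} \left(-46340\right) = - \frac{1}{2} - \frac{23170}{3} = - \frac{46343}{6} \approx -7723.8$)
$\frac{1}{s - 88513} = \frac{1}{- \frac{46343}{6} - 88513} = \frac{1}{- \frac{577421}{6}} = - \frac{6}{577421}$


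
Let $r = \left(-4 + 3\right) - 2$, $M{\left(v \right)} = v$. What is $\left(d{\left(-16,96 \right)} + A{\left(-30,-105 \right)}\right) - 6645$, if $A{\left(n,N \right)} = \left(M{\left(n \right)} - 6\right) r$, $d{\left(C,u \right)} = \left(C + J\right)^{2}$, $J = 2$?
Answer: $-6341$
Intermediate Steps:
$d{\left(C,u \right)} = \left(2 + C\right)^{2}$ ($d{\left(C,u \right)} = \left(C + 2\right)^{2} = \left(2 + C\right)^{2}$)
$r = -3$ ($r = -1 - 2 = -3$)
$A{\left(n,N \right)} = 18 - 3 n$ ($A{\left(n,N \right)} = \left(n - 6\right) \left(-3\right) = \left(-6 + n\right) \left(-3\right) = 18 - 3 n$)
$\left(d{\left(-16,96 \right)} + A{\left(-30,-105 \right)}\right) - 6645 = \left(\left(2 - 16\right)^{2} + \left(18 - -90\right)\right) - 6645 = \left(\left(-14\right)^{2} + \left(18 + 90\right)\right) - 6645 = \left(196 + 108\right) - 6645 = 304 - 6645 = -6341$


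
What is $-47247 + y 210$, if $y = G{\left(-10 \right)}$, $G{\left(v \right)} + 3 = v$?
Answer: $-49977$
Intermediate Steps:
$G{\left(v \right)} = -3 + v$
$y = -13$ ($y = -3 - 10 = -13$)
$-47247 + y 210 = -47247 - 2730 = -49977$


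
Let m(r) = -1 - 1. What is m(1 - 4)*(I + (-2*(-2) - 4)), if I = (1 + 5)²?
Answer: -72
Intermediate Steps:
m(r) = -2
I = 36 (I = 6² = 36)
m(1 - 4)*(I + (-2*(-2) - 4)) = -2*(36 + (-2*(-2) - 4)) = -2*(36 + (4 - 4)) = -2*(36 + 0) = -2*36 = -72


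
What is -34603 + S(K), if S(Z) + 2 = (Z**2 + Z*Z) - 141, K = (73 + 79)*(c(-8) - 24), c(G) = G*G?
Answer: 73898054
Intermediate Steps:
c(G) = G**2
K = 6080 (K = (73 + 79)*((-8)**2 - 24) = 152*(64 - 24) = 152*40 = 6080)
S(Z) = -143 + 2*Z**2 (S(Z) = -2 + ((Z**2 + Z*Z) - 141) = -2 + ((Z**2 + Z**2) - 141) = -2 + (2*Z**2 - 141) = -2 + (-141 + 2*Z**2) = -143 + 2*Z**2)
-34603 + S(K) = -34603 + (-143 + 2*6080**2) = -34603 + (-143 + 2*36966400) = -34603 + (-143 + 73932800) = -34603 + 73932657 = 73898054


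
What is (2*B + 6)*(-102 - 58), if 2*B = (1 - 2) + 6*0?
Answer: -800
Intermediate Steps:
B = -½ (B = ((1 - 2) + 6*0)/2 = (-1 + 0)/2 = (½)*(-1) = -½ ≈ -0.50000)
(2*B + 6)*(-102 - 58) = (2*(-½) + 6)*(-102 - 58) = (-1 + 6)*(-160) = 5*(-160) = -800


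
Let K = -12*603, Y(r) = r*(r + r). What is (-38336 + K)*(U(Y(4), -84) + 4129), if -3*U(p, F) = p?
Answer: -563042060/3 ≈ -1.8768e+8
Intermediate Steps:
Y(r) = 2*r² (Y(r) = r*(2*r) = 2*r²)
K = -7236
U(p, F) = -p/3
(-38336 + K)*(U(Y(4), -84) + 4129) = (-38336 - 7236)*(-2*4²/3 + 4129) = -45572*(-2*16/3 + 4129) = -45572*(-⅓*32 + 4129) = -45572*(-32/3 + 4129) = -45572*12355/3 = -563042060/3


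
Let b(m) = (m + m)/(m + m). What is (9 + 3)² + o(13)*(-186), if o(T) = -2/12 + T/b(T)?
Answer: -2243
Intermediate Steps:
b(m) = 1 (b(m) = (2*m)/((2*m)) = (2*m)*(1/(2*m)) = 1)
o(T) = -⅙ + T (o(T) = -2/12 + T/1 = -2*1/12 + T*1 = -⅙ + T)
(9 + 3)² + o(13)*(-186) = (9 + 3)² + (-⅙ + 13)*(-186) = 12² + (77/6)*(-186) = 144 - 2387 = -2243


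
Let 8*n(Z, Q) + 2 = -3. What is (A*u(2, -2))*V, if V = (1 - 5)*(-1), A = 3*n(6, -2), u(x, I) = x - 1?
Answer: -15/2 ≈ -7.5000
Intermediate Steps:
u(x, I) = -1 + x
n(Z, Q) = -5/8 (n(Z, Q) = -¼ + (⅛)*(-3) = -¼ - 3/8 = -5/8)
A = -15/8 (A = 3*(-5/8) = -15/8 ≈ -1.8750)
V = 4 (V = -4*(-1) = 4)
(A*u(2, -2))*V = -15*(-1 + 2)/8*4 = -15/8*1*4 = -15/8*4 = -15/2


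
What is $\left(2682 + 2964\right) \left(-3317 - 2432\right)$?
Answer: $-32458854$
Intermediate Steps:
$\left(2682 + 2964\right) \left(-3317 - 2432\right) = 5646 \left(-5749\right) = -32458854$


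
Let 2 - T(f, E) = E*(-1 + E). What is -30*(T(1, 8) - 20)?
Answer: 2220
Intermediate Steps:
T(f, E) = 2 - E*(-1 + E)
-30*(T(1, 8) - 20) = -30*((2 + 8 - 1*8²) - 20) = -30*((2 + 8 - 1*64) - 20) = -30*((2 + 8 - 64) - 20) = -30*(-54 - 20) = -30*(-74) = 2220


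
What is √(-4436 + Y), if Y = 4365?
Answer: I*√71 ≈ 8.4261*I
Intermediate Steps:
√(-4436 + Y) = √(-4436 + 4365) = √(-71) = I*√71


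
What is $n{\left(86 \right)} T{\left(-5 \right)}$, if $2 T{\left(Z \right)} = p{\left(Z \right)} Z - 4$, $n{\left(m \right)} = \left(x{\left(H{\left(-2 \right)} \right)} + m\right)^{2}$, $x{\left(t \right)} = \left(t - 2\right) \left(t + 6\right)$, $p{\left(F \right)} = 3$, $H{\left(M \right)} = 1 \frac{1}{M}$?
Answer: $- \frac{1586899}{32} \approx -49591.0$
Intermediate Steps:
$H{\left(M \right)} = \frac{1}{M}$
$x{\left(t \right)} = \left(-2 + t\right) \left(6 + t\right)$
$n{\left(m \right)} = \left(- \frac{55}{4} + m\right)^{2}$ ($n{\left(m \right)} = \left(\left(-12 + \left(\frac{1}{-2}\right)^{2} + \frac{4}{-2}\right) + m\right)^{2} = \left(\left(-12 + \left(- \frac{1}{2}\right)^{2} + 4 \left(- \frac{1}{2}\right)\right) + m\right)^{2} = \left(\left(-12 + \frac{1}{4} - 2\right) + m\right)^{2} = \left(- \frac{55}{4} + m\right)^{2}$)
$T{\left(Z \right)} = -2 + \frac{3 Z}{2}$ ($T{\left(Z \right)} = \frac{3 Z - 4}{2} = \frac{-4 + 3 Z}{2} = -2 + \frac{3 Z}{2}$)
$n{\left(86 \right)} T{\left(-5 \right)} = \frac{\left(-55 + 4 \cdot 86\right)^{2}}{16} \left(-2 + \frac{3}{2} \left(-5\right)\right) = \frac{\left(-55 + 344\right)^{2}}{16} \left(-2 - \frac{15}{2}\right) = \frac{289^{2}}{16} \left(- \frac{19}{2}\right) = \frac{1}{16} \cdot 83521 \left(- \frac{19}{2}\right) = \frac{83521}{16} \left(- \frac{19}{2}\right) = - \frac{1586899}{32}$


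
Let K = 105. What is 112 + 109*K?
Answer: 11557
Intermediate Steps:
112 + 109*K = 112 + 109*105 = 112 + 11445 = 11557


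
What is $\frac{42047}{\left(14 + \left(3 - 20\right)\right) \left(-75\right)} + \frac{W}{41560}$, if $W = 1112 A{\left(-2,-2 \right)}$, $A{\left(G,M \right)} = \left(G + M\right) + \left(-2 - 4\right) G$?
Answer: $\frac{43736873}{233775} \approx 187.09$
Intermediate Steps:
$A{\left(G,M \right)} = M - 5 G$ ($A{\left(G,M \right)} = \left(G + M\right) - 6 G = M - 5 G$)
$W = 8896$ ($W = 1112 \left(-2 - -10\right) = 1112 \left(-2 + 10\right) = 1112 \cdot 8 = 8896$)
$\frac{42047}{\left(14 + \left(3 - 20\right)\right) \left(-75\right)} + \frac{W}{41560} = \frac{42047}{\left(14 + \left(3 - 20\right)\right) \left(-75\right)} + \frac{8896}{41560} = \frac{42047}{\left(14 + \left(3 - 20\right)\right) \left(-75\right)} + 8896 \cdot \frac{1}{41560} = \frac{42047}{\left(14 - 17\right) \left(-75\right)} + \frac{1112}{5195} = \frac{42047}{\left(-3\right) \left(-75\right)} + \frac{1112}{5195} = \frac{42047}{225} + \frac{1112}{5195} = \frac{43736873}{233775}$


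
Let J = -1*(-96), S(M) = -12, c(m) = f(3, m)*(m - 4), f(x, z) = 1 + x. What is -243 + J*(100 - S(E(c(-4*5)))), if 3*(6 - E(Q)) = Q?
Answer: 10509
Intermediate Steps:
c(m) = -16 + 4*m (c(m) = (1 + 3)*(m - 4) = 4*(-4 + m) = -16 + 4*m)
E(Q) = 6 - Q/3
J = 96
-243 + J*(100 - S(E(c(-4*5)))) = -243 + 96*(100 - 1*(-12)) = -243 + 96*(100 + 12) = -243 + 96*112 = -243 + 10752 = 10509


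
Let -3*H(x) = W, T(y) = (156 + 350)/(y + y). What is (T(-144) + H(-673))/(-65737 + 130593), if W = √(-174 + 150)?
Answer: -23/849024 - I*√6/97284 ≈ -2.709e-5 - 2.5179e-5*I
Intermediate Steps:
T(y) = 253/y (T(y) = 506/((2*y)) = 506*(1/(2*y)) = 253/y)
W = 2*I*√6 (W = √(-24) = 2*I*√6 ≈ 4.899*I)
H(x) = -2*I*√6/3
(T(-144) + H(-673))/(-65737 + 130593) = (253/(-144) - 2*I*√6/3)/(-65737 + 130593) = (253*(-1/144) - 2*I*√6/3)/64856 = (-253/144 - 2*I*√6/3)*(1/64856) = -23/849024 - I*√6/97284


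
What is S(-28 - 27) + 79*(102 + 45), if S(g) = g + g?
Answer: 11503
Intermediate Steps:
S(g) = 2*g
S(-28 - 27) + 79*(102 + 45) = 2*(-28 - 27) + 79*(102 + 45) = 2*(-55) + 79*147 = -110 + 11613 = 11503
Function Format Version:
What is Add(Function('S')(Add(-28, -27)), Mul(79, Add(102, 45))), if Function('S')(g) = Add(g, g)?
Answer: 11503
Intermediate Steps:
Function('S')(g) = Mul(2, g)
Add(Function('S')(Add(-28, -27)), Mul(79, Add(102, 45))) = Add(Mul(2, Add(-28, -27)), Mul(79, Add(102, 45))) = Add(Mul(2, -55), Mul(79, 147)) = Add(-110, 11613) = 11503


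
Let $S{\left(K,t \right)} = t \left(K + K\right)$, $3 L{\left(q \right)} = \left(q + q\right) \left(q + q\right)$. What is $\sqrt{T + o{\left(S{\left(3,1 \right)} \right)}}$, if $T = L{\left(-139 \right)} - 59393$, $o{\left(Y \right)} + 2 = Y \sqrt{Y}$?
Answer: $\frac{\sqrt{-302703 + 54 \sqrt{6}}}{3} \approx 183.35 i$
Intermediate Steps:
$L{\left(q \right)} = \frac{4 q^{2}}{3}$ ($L{\left(q \right)} = \frac{\left(q + q\right) \left(q + q\right)}{3} = \frac{2 q 2 q}{3} = \frac{4 q^{2}}{3}$)
$S{\left(K,t \right)} = 2 K t$ ($S{\left(K,t \right)} = t 2 K = 2 K t$)
$o{\left(Y \right)} = -2 + Y^{\frac{3}{2}}$ ($o{\left(Y \right)} = -2 + Y \sqrt{Y} = -2 + Y^{\frac{3}{2}}$)
$T = - \frac{100895}{3}$ ($T = \frac{4 \left(-139\right)^{2}}{3} - 59393 = \frac{4}{3} \cdot 19321 - 59393 = \frac{77284}{3} - 59393 = - \frac{100895}{3} \approx -33632.0$)
$\sqrt{T + o{\left(S{\left(3,1 \right)} \right)}} = \sqrt{- \frac{100895}{3} - \left(2 - \left(2 \cdot 3 \cdot 1\right)^{\frac{3}{2}}\right)} = \sqrt{- \frac{100895}{3} - \left(2 - 6^{\frac{3}{2}}\right)} = \sqrt{- \frac{100895}{3} - \left(2 - 6 \sqrt{6}\right)} = \sqrt{- \frac{100901}{3} + 6 \sqrt{6}}$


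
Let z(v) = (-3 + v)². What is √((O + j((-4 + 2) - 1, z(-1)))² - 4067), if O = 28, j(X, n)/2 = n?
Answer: I*√467 ≈ 21.61*I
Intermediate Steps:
j(X, n) = 2*n
√((O + j((-4 + 2) - 1, z(-1)))² - 4067) = √((28 + 2*(-3 - 1)²)² - 4067) = √((28 + 2*(-4)²)² - 4067) = √((28 + 2*16)² - 4067) = √((28 + 32)² - 4067) = √(60² - 4067) = √(3600 - 4067) = √(-467) = I*√467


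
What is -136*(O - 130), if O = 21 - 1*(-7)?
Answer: 13872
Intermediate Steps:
O = 28 (O = 21 + 7 = 28)
-136*(O - 130) = -136*(28 - 130) = -136*(-102) = 13872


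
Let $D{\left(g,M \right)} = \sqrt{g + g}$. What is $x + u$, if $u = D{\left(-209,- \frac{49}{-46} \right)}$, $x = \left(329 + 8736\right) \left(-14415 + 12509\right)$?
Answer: $-17277890 + i \sqrt{418} \approx -1.7278 \cdot 10^{7} + 20.445 i$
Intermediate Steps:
$x = -17277890$ ($x = 9065 \left(-1906\right) = -17277890$)
$D{\left(g,M \right)} = \sqrt{2} \sqrt{g}$ ($D{\left(g,M \right)} = \sqrt{2 g} = \sqrt{2} \sqrt{g}$)
$u = i \sqrt{418}$ ($u = \sqrt{2} \sqrt{-209} = \sqrt{2} i \sqrt{209} = i \sqrt{418} \approx 20.445 i$)
$x + u = -17277890 + i \sqrt{418}$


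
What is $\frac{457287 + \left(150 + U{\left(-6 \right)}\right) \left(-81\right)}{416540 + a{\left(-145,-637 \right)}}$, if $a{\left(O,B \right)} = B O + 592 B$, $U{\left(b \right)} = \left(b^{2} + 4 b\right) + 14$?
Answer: $\frac{443031}{131801} \approx 3.3614$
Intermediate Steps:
$U{\left(b \right)} = 14 + b^{2} + 4 b$
$a{\left(O,B \right)} = 592 B + B O$
$\frac{457287 + \left(150 + U{\left(-6 \right)}\right) \left(-81\right)}{416540 + a{\left(-145,-637 \right)}} = \frac{457287 + \left(150 + \left(14 + \left(-6\right)^{2} + 4 \left(-6\right)\right)\right) \left(-81\right)}{416540 - 637 \left(592 - 145\right)} = \frac{457287 + \left(150 + \left(14 + 36 - 24\right)\right) \left(-81\right)}{416540 - 284739} = \frac{457287 + \left(150 + 26\right) \left(-81\right)}{416540 - 284739} = \frac{457287 + 176 \left(-81\right)}{131801} = \left(457287 - 14256\right) \frac{1}{131801} = 443031 \cdot \frac{1}{131801} = \frac{443031}{131801}$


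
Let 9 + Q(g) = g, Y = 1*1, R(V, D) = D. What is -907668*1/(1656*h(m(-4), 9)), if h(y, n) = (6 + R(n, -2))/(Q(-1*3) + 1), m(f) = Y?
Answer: 277343/184 ≈ 1507.3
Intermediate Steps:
Y = 1
m(f) = 1
Q(g) = -9 + g
h(y, n) = -4/11 (h(y, n) = (6 - 2)/((-9 - 1*3) + 1) = 4/((-9 - 3) + 1) = 4/(-12 + 1) = 4/(-11) = 4*(-1/11) = -4/11)
-907668*1/(1656*h(m(-4), 9)) = -907668/(-4/11*(-36)*(-46)) = -907668/((144/11)*(-46)) = -907668/(-6624/11) = -907668*(-11/6624) = 277343/184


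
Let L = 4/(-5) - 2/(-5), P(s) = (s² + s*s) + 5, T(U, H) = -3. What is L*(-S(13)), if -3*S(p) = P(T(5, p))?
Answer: -46/15 ≈ -3.0667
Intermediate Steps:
P(s) = 5 + 2*s² (P(s) = (s² + s²) + 5 = 2*s² + 5 = 5 + 2*s²)
S(p) = -23/3 (S(p) = -(5 + 2*(-3)²)/3 = -(5 + 2*9)/3 = -(5 + 18)/3 = -⅓*23 = -23/3)
L = -⅖ (L = 4*(-⅕) - 2*(-⅕) = -⅘ + ⅖ = -⅖ ≈ -0.40000)
L*(-S(13)) = -(-2)*(-23)/(5*3) = -⅖*23/3 = -46/15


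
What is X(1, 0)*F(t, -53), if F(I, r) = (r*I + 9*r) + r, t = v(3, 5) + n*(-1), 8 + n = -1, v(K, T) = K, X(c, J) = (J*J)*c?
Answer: 0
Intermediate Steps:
X(c, J) = c*J² (X(c, J) = J²*c = c*J²)
n = -9 (n = -8 - 1 = -9)
t = 12 (t = 3 - 9*(-1) = 3 + 9 = 12)
F(I, r) = 10*r + I*r (F(I, r) = (I*r + 9*r) + r = (9*r + I*r) + r = 10*r + I*r)
X(1, 0)*F(t, -53) = (1*0²)*(-53*(10 + 12)) = (1*0)*(-53*22) = 0*(-1166) = 0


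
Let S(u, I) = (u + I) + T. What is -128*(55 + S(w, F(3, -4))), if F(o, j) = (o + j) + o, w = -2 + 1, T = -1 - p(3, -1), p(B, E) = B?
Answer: -6656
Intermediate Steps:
T = -4 (T = -1 - 1*3 = -1 - 3 = -4)
w = -1
F(o, j) = j + 2*o (F(o, j) = (j + o) + o = j + 2*o)
S(u, I) = -4 + I + u (S(u, I) = (u + I) - 4 = (I + u) - 4 = -4 + I + u)
-128*(55 + S(w, F(3, -4))) = -128*(55 + (-4 + (-4 + 2*3) - 1)) = -128*(55 + (-4 + (-4 + 6) - 1)) = -128*(55 + (-4 + 2 - 1)) = -128*(55 - 3) = -128*52 = -6656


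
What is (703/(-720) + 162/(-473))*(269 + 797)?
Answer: -239401747/170280 ≈ -1405.9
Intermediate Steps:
(703/(-720) + 162/(-473))*(269 + 797) = (703*(-1/720) + 162*(-1/473))*1066 = (-703/720 - 162/473)*1066 = -449159/340560*1066 = -239401747/170280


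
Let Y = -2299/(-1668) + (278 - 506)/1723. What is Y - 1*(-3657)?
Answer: 10513667221/2873964 ≈ 3658.2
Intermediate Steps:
Y = 3580873/2873964 (Y = -2299*(-1/1668) - 228*1/1723 = 2299/1668 - 228/1723 = 3580873/2873964 ≈ 1.2460)
Y - 1*(-3657) = 3580873/2873964 - 1*(-3657) = 3580873/2873964 + 3657 = 10513667221/2873964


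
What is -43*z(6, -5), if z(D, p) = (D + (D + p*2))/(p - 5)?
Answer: 43/5 ≈ 8.6000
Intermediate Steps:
z(D, p) = (2*D + 2*p)/(-5 + p) (z(D, p) = (D + (D + 2*p))/(-5 + p) = (2*D + 2*p)/(-5 + p))
-43*z(6, -5) = -86*(6 - 5)/(-5 - 5) = -86/(-10) = -86*(-1)/10 = -43*(-⅕) = 43/5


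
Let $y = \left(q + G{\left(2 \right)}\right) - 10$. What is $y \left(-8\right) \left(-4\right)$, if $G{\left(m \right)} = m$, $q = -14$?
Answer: $-704$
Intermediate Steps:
$y = -22$ ($y = \left(-14 + 2\right) - 10 = -12 - 10 = -22$)
$y \left(-8\right) \left(-4\right) = \left(-22\right) \left(-8\right) \left(-4\right) = 176 \left(-4\right) = -704$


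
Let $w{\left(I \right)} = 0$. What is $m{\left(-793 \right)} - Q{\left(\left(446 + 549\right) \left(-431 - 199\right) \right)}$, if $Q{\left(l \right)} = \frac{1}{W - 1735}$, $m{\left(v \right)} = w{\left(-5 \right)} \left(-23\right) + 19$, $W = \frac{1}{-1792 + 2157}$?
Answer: $\frac{12032571}{633274} \approx 19.001$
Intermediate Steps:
$W = \frac{1}{365} \approx 0.0027397$
$m{\left(v \right)} = 19$ ($m{\left(v \right)} = 0 \left(-23\right) + 19 = 0 + 19 = 19$)
$Q{\left(l \right)} = - \frac{365}{633274}$ ($Q{\left(l \right)} = \frac{1}{\frac{1}{365} - 1735} = \frac{1}{- \frac{633274}{365}} = - \frac{365}{633274}$)
$m{\left(-793 \right)} - Q{\left(\left(446 + 549\right) \left(-431 - 199\right) \right)} = 19 - - \frac{365}{633274} = 19 + \frac{365}{633274} = \frac{12032571}{633274}$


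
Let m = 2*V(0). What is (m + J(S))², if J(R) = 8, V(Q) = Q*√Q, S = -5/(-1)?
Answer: 64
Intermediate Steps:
S = 5 (S = -5*(-1) = 5)
V(Q) = Q^(3/2)
m = 0 (m = 2*0^(3/2) = 2*0 = 0)
(m + J(S))² = (0 + 8)² = 8² = 64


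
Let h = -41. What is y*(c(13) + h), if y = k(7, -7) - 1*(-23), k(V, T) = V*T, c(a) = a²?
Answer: -3328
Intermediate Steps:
k(V, T) = T*V
y = -26 (y = -7*7 - 1*(-23) = -49 + 23 = -26)
y*(c(13) + h) = -26*(13² - 41) = -26*(169 - 41) = -26*128 = -3328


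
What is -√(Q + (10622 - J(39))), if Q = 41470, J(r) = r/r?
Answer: -√52091 ≈ -228.23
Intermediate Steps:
J(r) = 1
-√(Q + (10622 - J(39))) = -√(41470 + (10622 - 1*1)) = -√(41470 + (10622 - 1)) = -√(41470 + 10621) = -√52091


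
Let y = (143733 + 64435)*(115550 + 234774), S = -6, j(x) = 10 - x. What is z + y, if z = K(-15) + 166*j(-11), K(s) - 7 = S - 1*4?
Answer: 72926249915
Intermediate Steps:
K(s) = -3 (K(s) = 7 + (-6 - 1*4) = 7 + (-6 - 4) = 7 - 10 = -3)
z = 3483 (z = -3 + 166*(10 - 1*(-11)) = -3 + 166*(10 + 11) = -3 + 166*21 = -3 + 3486 = 3483)
y = 72926246432 (y = 208168*350324 = 72926246432)
z + y = 3483 + 72926246432 = 72926249915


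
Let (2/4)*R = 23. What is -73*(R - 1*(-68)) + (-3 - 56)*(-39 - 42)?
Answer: -3543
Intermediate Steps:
R = 46 (R = 2*23 = 46)
-73*(R - 1*(-68)) + (-3 - 56)*(-39 - 42) = -73*(46 - 1*(-68)) + (-3 - 56)*(-39 - 42) = -73*(46 + 68) - 59*(-81) = -73*114 + 4779 = -8322 + 4779 = -3543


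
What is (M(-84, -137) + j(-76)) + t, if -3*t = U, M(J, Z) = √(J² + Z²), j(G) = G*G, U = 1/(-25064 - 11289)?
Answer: 629924785/109059 + 5*√1033 ≈ 5936.7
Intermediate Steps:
U = -1/36353 (U = 1/(-36353) = -1/36353 ≈ -2.7508e-5)
j(G) = G²
t = 1/109059 (t = -⅓*(-1/36353) = 1/109059 ≈ 9.1694e-6)
(M(-84, -137) + j(-76)) + t = (√((-84)² + (-137)²) + (-76)²) + 1/109059 = (√(7056 + 18769) + 5776) + 1/109059 = (√25825 + 5776) + 1/109059 = (5*√1033 + 5776) + 1/109059 = (5776 + 5*√1033) + 1/109059 = 629924785/109059 + 5*√1033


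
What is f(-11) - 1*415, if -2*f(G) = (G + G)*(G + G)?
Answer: -657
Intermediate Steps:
f(G) = -2*G² (f(G) = -(G + G)*(G + G)/2 = -2*G*2*G/2 = -2*G²)
f(-11) - 1*415 = -2*(-11)² - 1*415 = -2*121 - 415 = -242 - 415 = -657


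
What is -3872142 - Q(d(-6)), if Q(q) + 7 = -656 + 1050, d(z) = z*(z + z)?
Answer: -3872529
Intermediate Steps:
d(z) = 2*z**2 (d(z) = z*(2*z) = 2*z**2)
Q(q) = 387 (Q(q) = -7 + (-656 + 1050) = -7 + 394 = 387)
-3872142 - Q(d(-6)) = -3872142 - 1*387 = -3872142 - 387 = -3872529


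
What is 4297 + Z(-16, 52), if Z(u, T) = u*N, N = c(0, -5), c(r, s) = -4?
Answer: 4361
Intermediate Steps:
N = -4
Z(u, T) = -4*u (Z(u, T) = u*(-4) = -4*u)
4297 + Z(-16, 52) = 4297 - 4*(-16) = 4297 + 64 = 4361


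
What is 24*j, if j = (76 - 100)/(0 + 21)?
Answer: -192/7 ≈ -27.429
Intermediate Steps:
j = -8/7 (j = -24/21 = -24*1/21 = -8/7 ≈ -1.1429)
24*j = 24*(-8/7) = -192/7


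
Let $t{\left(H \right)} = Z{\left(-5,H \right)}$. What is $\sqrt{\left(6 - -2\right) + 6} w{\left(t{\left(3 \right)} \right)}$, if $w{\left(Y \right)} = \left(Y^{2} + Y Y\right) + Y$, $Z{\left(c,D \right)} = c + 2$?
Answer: $15 \sqrt{14} \approx 56.125$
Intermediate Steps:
$Z{\left(c,D \right)} = 2 + c$
$t{\left(H \right)} = -3$ ($t{\left(H \right)} = 2 - 5 = -3$)
$w{\left(Y \right)} = Y + 2 Y^{2}$ ($w{\left(Y \right)} = \left(Y^{2} + Y^{2}\right) + Y = 2 Y^{2} + Y = Y + 2 Y^{2}$)
$\sqrt{\left(6 - -2\right) + 6} w{\left(t{\left(3 \right)} \right)} = \sqrt{\left(6 - -2\right) + 6} \left(- 3 \left(1 + 2 \left(-3\right)\right)\right) = \sqrt{\left(6 + 2\right) + 6} \left(- 3 \left(1 - 6\right)\right) = \sqrt{8 + 6} \left(\left(-3\right) \left(-5\right)\right) = \sqrt{14} \cdot 15 = 15 \sqrt{14}$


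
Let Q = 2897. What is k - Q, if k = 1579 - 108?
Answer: -1426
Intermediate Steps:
k = 1471
k - Q = 1471 - 1*2897 = 1471 - 2897 = -1426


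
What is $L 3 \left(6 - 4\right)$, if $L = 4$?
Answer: $24$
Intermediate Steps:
$L 3 \left(6 - 4\right) = 4 \cdot 3 \left(6 - 4\right) = 12 \left(6 - 4\right) = 12 \cdot 2 = 24$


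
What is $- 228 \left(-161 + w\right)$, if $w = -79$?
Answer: $54720$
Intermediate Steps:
$- 228 \left(-161 + w\right) = - 228 \left(-161 - 79\right) = \left(-228\right) \left(-240\right) = 54720$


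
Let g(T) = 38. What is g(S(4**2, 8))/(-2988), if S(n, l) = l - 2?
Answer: -19/1494 ≈ -0.012718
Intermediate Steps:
S(n, l) = -2 + l
g(S(4**2, 8))/(-2988) = 38/(-2988) = 38*(-1/2988) = -19/1494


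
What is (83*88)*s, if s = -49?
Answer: -357896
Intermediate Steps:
(83*88)*s = (83*88)*(-49) = 7304*(-49) = -357896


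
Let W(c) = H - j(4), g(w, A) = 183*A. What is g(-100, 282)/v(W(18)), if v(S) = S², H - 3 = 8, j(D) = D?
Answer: 51606/49 ≈ 1053.2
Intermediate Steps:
H = 11 (H = 3 + 8 = 11)
W(c) = 7 (W(c) = 11 - 1*4 = 11 - 4 = 7)
g(-100, 282)/v(W(18)) = (183*282)/(7²) = 51606/49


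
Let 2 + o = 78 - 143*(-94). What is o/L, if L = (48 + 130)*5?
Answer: 6759/445 ≈ 15.189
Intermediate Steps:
L = 890 (L = 178*5 = 890)
o = 13518 (o = -2 + (78 - 143*(-94)) = -2 + (78 + 13442) = -2 + 13520 = 13518)
o/L = 13518/890 = 13518*(1/890) = 6759/445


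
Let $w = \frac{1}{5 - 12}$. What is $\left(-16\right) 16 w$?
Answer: $\frac{256}{7} \approx 36.571$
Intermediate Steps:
$w = - \frac{1}{7}$ ($w = \frac{1}{-7} = - \frac{1}{7} \approx -0.14286$)
$\left(-16\right) 16 w = \left(-16\right) 16 \left(- \frac{1}{7}\right) = \left(-256\right) \left(- \frac{1}{7}\right) = \frac{256}{7}$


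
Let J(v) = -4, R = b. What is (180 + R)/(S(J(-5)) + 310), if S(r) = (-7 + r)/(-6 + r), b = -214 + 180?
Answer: 1460/3111 ≈ 0.46930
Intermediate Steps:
b = -34
R = -34
S(r) = (-7 + r)/(-6 + r)
(180 + R)/(S(J(-5)) + 310) = (180 - 34)/((-7 - 4)/(-6 - 4) + 310) = 146/(-11/(-10) + 310) = 146/(-⅒*(-11) + 310) = 146/(11/10 + 310) = 146/(3111/10) = 146*(10/3111) = 1460/3111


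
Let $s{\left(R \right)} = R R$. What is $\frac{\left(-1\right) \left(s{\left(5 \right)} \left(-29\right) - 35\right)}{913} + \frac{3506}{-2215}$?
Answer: $- \frac{1517578}{2022295} \approx -0.75042$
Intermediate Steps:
$s{\left(R \right)} = R^{2}$
$\frac{\left(-1\right) \left(s{\left(5 \right)} \left(-29\right) - 35\right)}{913} + \frac{3506}{-2215} = \frac{\left(-1\right) \left(5^{2} \left(-29\right) - 35\right)}{913} + \frac{3506}{-2215} = - (25 \left(-29\right) - 35) \frac{1}{913} + 3506 \left(- \frac{1}{2215}\right) = - (-725 - 35) \frac{1}{913} - \frac{3506}{2215} = \left(-1\right) \left(-760\right) \frac{1}{913} - \frac{3506}{2215} = 760 \cdot \frac{1}{913} - \frac{3506}{2215} = \frac{760}{913} - \frac{3506}{2215} = - \frac{1517578}{2022295}$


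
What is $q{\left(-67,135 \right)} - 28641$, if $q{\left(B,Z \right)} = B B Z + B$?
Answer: $577307$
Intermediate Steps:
$q{\left(B,Z \right)} = B + Z B^{2}$ ($q{\left(B,Z \right)} = B^{2} Z + B = Z B^{2} + B = B + Z B^{2}$)
$q{\left(-67,135 \right)} - 28641 = - 67 \left(1 - 9045\right) - 28641 = \left(-67\right) \left(-9044\right) - 28641 = 605948 - 28641 = 577307$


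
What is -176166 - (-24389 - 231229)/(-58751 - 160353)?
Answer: -19299465441/109552 ≈ -1.7617e+5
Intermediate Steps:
-176166 - (-24389 - 231229)/(-58751 - 160353) = -176166 - (-255618)/(-219104) = -176166 - (-255618)*(-1)/219104 = -176166 - 1*127809/109552 = -176166 - 127809/109552 = -19299465441/109552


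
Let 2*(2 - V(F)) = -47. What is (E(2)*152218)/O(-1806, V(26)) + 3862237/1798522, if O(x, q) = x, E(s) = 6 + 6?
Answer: -546372310255/541355122 ≈ -1009.3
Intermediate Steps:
V(F) = 51/2 (V(F) = 2 - ½*(-47) = 2 + 47/2 = 51/2)
E(s) = 12
(E(2)*152218)/O(-1806, V(26)) + 3862237/1798522 = (12*152218)/(-1806) + 3862237/1798522 = 1826616*(-1/1806) + 3862237*(1/1798522) = -304436/301 + 3862237/1798522 = -546372310255/541355122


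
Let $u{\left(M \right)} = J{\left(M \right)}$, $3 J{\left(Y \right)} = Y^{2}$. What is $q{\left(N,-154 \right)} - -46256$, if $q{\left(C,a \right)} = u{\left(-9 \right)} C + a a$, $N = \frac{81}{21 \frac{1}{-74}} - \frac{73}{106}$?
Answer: $\frac{46187151}{742} \approx 62247.0$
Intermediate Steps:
$J{\left(Y \right)} = \frac{Y^{2}}{3}$
$N = - \frac{212299}{742}$ ($N = \frac{81}{21 \left(- \frac{1}{74}\right)} - \frac{73}{106} = \frac{81}{- \frac{21}{74}} - \frac{73}{106} = 81 \left(- \frac{74}{21}\right) - \frac{73}{106} = - \frac{1998}{7} - \frac{73}{106} = - \frac{212299}{742} \approx -286.12$)
$u{\left(M \right)} = \frac{M^{2}}{3}$
$q{\left(C,a \right)} = a^{2} + 27 C$ ($q{\left(C,a \right)} = \frac{\left(-9\right)^{2}}{3} C + a a = \frac{1}{3} \cdot 81 C + a^{2} = 27 C + a^{2} = a^{2} + 27 C$)
$q{\left(N,-154 \right)} - -46256 = \left(\left(-154\right)^{2} + 27 \left(- \frac{212299}{742}\right)\right) - -46256 = \left(23716 - \frac{5732073}{742}\right) + 46256 = \frac{11865199}{742} + 46256 = \frac{46187151}{742}$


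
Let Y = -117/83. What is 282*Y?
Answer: -32994/83 ≈ -397.52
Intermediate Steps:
Y = -117/83 (Y = -117*1/83 = -117/83 ≈ -1.4096)
282*Y = 282*(-117/83) = -32994/83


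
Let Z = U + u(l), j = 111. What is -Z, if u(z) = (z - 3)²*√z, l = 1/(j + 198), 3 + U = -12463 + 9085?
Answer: 3381 - 857476*√309/29503629 ≈ 3380.5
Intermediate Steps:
U = -3381 (U = -3 + (-12463 + 9085) = -3 - 3378 = -3381)
l = 1/309 (l = 1/(111 + 198) = 1/309 ≈ 0.0032362)
u(z) = √z*(-3 + z)² (u(z) = (-3 + z)²*√z = √z*(-3 + z)²)
Z = -3381 + 857476*√309/29503629 (Z = -3381 + √(1/309)*(-3 + 1/309)² = -3381 + (√309/309)*(-926/309)² = -3381 + (√309/309)*(857476/95481) = -3381 + 857476*√309/29503629 ≈ -3380.5)
-Z = -(-3381 + 857476*√309/29503629) = 3381 - 857476*√309/29503629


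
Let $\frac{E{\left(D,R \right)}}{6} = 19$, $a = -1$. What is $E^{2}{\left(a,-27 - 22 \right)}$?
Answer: $12996$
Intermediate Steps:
$E{\left(D,R \right)} = 114$ ($E{\left(D,R \right)} = 6 \cdot 19 = 114$)
$E^{2}{\left(a,-27 - 22 \right)} = 114^{2} = 12996$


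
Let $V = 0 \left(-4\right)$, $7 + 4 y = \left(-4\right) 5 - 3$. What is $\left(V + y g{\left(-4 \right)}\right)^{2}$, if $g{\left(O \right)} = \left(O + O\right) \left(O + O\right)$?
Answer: $230400$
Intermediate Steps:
$y = - \frac{15}{2}$ ($y = - \frac{7}{4} + \frac{\left(-4\right) 5 - 3}{4} = - \frac{7}{4} + \frac{-20 - 3}{4} = - \frac{7}{4} + \frac{1}{4} \left(-23\right) = - \frac{7}{4} - \frac{23}{4} = - \frac{15}{2} \approx -7.5$)
$g{\left(O \right)} = 4 O^{2}$ ($g{\left(O \right)} = 2 O 2 O = 4 O^{2}$)
$V = 0$
$\left(V + y g{\left(-4 \right)}\right)^{2} = \left(0 - \frac{15 \cdot 4 \left(-4\right)^{2}}{2}\right)^{2} = \left(0 - \frac{15 \cdot 4 \cdot 16}{2}\right)^{2} = \left(0 - 480\right)^{2} = \left(-480\right)^{2} = 230400$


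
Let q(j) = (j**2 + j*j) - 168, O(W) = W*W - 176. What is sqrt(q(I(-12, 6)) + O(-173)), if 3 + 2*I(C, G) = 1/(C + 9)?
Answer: 7*sqrt(5435)/3 ≈ 172.02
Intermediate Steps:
I(C, G) = -3/2 + 1/(2*(9 + C)) (I(C, G) = -3/2 + 1/(2*(C + 9)) = -3/2 + 1/(2*(9 + C)))
O(W) = -176 + W**2 (O(W) = W**2 - 176 = -176 + W**2)
q(j) = -168 + 2*j**2 (q(j) = (j**2 + j**2) - 168 = 2*j**2 - 168 = -168 + 2*j**2)
sqrt(q(I(-12, 6)) + O(-173)) = sqrt((-168 + 2*((-26 - 3*(-12))/(2*(9 - 12)))**2) + (-176 + (-173)**2)) = sqrt((-168 + 2*((1/2)*(-26 + 36)/(-3))**2) + (-176 + 29929)) = sqrt((-168 + 2*((1/2)*(-1/3)*10)**2) + 29753) = sqrt((-168 + 2*(-5/3)**2) + 29753) = sqrt((-168 + 2*(25/9)) + 29753) = sqrt((-168 + 50/9) + 29753) = sqrt(-1462/9 + 29753) = sqrt(266315/9) = 7*sqrt(5435)/3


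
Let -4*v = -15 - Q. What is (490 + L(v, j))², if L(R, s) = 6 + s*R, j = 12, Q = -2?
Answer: 286225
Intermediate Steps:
v = 13/4 (v = -(-15 - 1*(-2))/4 = -(-15 + 2)/4 = -¼*(-13) = 13/4 ≈ 3.2500)
L(R, s) = 6 + R*s
(490 + L(v, j))² = (490 + (6 + (13/4)*12))² = (490 + (6 + 39))² = (490 + 45)² = 535² = 286225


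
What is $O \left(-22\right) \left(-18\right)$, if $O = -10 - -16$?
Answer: $2376$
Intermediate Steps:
$O = 6$ ($O = -10 + 16 = 6$)
$O \left(-22\right) \left(-18\right) = 6 \left(-22\right) \left(-18\right) = \left(-132\right) \left(-18\right) = 2376$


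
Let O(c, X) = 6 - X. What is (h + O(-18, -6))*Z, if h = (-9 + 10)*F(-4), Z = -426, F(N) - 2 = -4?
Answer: -4260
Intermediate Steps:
F(N) = -2 (F(N) = 2 - 4 = -2)
h = -2 (h = (-9 + 10)*(-2) = 1*(-2) = -2)
(h + O(-18, -6))*Z = (-2 + (6 - 1*(-6)))*(-426) = (-2 + (6 + 6))*(-426) = (-2 + 12)*(-426) = 10*(-426) = -4260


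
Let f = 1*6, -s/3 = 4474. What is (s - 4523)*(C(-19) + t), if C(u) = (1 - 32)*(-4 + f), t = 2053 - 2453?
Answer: 8290590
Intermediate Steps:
s = -13422 (s = -3*4474 = -13422)
f = 6
t = -400
C(u) = -62 (C(u) = (1 - 32)*(-4 + 6) = -31*2 = -62)
(s - 4523)*(C(-19) + t) = (-13422 - 4523)*(-62 - 400) = -17945*(-462) = 8290590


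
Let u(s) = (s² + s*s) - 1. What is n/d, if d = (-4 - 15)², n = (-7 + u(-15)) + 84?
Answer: 526/361 ≈ 1.4571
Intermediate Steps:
u(s) = -1 + 2*s² (u(s) = (s² + s²) - 1 = 2*s² - 1 = -1 + 2*s²)
n = 526 (n = (-7 + (-1 + 2*(-15)²)) + 84 = (-7 + (-1 + 2*225)) + 84 = (-7 + (-1 + 450)) + 84 = (-7 + 449) + 84 = 442 + 84 = 526)
d = 361 (d = (-19)² = 361)
n/d = 526/361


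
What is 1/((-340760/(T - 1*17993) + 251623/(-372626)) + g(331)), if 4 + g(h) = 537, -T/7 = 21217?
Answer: 1938959391/1036124036240 ≈ 0.0018714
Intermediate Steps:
T = -148519 (T = -7*21217 = -148519)
g(h) = 533 (g(h) = -4 + 537 = 533)
1/((-340760/(T - 1*17993) + 251623/(-372626)) + g(331)) = 1/((-340760/(-148519 - 1*17993) + 251623/(-372626)) + 533) = 1/((-340760/(-148519 - 17993) + 251623*(-1/372626)) + 533) = 1/((-340760/(-166512) - 251623/372626) + 533) = 1/((-340760*(-1/166512) - 251623/372626) + 533) = 1/((42595/20814 - 251623/372626) + 533) = 1/(2658680837/1938959391 + 533) = 1/(1036124036240/1938959391) = 1938959391/1036124036240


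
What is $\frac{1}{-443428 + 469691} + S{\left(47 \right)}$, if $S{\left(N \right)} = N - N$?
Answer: $\frac{1}{26263} \approx 3.8076 \cdot 10^{-5}$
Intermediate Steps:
$S{\left(N \right)} = 0$
$\frac{1}{-443428 + 469691} + S{\left(47 \right)} = \frac{1}{-443428 + 469691} + 0 = \frac{1}{26263} + 0 = \frac{1}{26263}$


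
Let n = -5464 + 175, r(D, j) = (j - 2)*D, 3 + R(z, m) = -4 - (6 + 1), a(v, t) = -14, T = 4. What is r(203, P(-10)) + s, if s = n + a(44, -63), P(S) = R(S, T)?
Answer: -8551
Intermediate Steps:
R(z, m) = -14 (R(z, m) = -3 + (-4 - (6 + 1)) = -3 + (-4 - 1*7) = -3 + (-4 - 7) = -3 - 11 = -14)
P(S) = -14
r(D, j) = D*(-2 + j) (r(D, j) = (-2 + j)*D = D*(-2 + j))
n = -5289
s = -5303 (s = -5289 - 14 = -5303)
r(203, P(-10)) + s = 203*(-2 - 14) - 5303 = 203*(-16) - 5303 = -3248 - 5303 = -8551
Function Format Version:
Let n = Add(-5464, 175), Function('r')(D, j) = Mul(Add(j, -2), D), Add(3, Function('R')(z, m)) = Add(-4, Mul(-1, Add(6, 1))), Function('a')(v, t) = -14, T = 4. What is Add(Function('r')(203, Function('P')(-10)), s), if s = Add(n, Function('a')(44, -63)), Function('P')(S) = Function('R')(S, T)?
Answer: -8551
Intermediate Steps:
Function('R')(z, m) = -14 (Function('R')(z, m) = Add(-3, Add(-4, Mul(-1, Add(6, 1)))) = Add(-3, Add(-4, Mul(-1, 7))) = Add(-3, Add(-4, -7)) = Add(-3, -11) = -14)
Function('P')(S) = -14
Function('r')(D, j) = Mul(D, Add(-2, j)) (Function('r')(D, j) = Mul(Add(-2, j), D) = Mul(D, Add(-2, j)))
n = -5289
s = -5303 (s = Add(-5289, -14) = -5303)
Add(Function('r')(203, Function('P')(-10)), s) = Add(Mul(203, Add(-2, -14)), -5303) = Add(Mul(203, -16), -5303) = Add(-3248, -5303) = -8551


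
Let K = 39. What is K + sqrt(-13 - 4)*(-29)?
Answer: 39 - 29*I*sqrt(17) ≈ 39.0 - 119.57*I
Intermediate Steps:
K + sqrt(-13 - 4)*(-29) = 39 + sqrt(-13 - 4)*(-29) = 39 + sqrt(-17)*(-29) = 39 + (I*sqrt(17))*(-29) = 39 - 29*I*sqrt(17)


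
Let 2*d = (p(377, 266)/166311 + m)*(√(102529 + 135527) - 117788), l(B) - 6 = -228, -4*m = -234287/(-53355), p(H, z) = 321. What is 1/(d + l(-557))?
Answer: 71453340913562869688340/4595560095240825966053830667 + 8522087496741716370*√59514/32168920666685781762376814669 ≈ 1.5613e-5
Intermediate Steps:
m = -234287/213420 (m = -(-234287)/(4*(-53355)) = -(-234287)*(-1)/(4*53355) = -¼*234287/53355 = -234287/213420 ≈ -1.0978)
l(B) = -222 (l(B) = 6 - 228 = -222)
d = 127263381836371/1971894090 - 4321777493*√59514/3943788180 (d = ((321/166311 - 234287/213420)*(√(102529 + 135527) - 117788))/2 = ((321*(1/166311) - 234287/213420)*(√238056 - 117788))/2 = ((107/55437 - 234287/213420)*(2*√59514 - 117788))/2 = (-4321777493*(-117788 + 2*√59514)/3943788180)/2 = (127263381836371/985947045 - 4321777493*√59514/1971894090)/2 = 127263381836371/1971894090 - 4321777493*√59514/3943788180 ≈ 64271.)
1/(d + l(-557)) = 1/((127263381836371/1971894090 - 4321777493*√59514/3943788180) - 222) = 1/(126825621348391/1971894090 - 4321777493*√59514/3943788180)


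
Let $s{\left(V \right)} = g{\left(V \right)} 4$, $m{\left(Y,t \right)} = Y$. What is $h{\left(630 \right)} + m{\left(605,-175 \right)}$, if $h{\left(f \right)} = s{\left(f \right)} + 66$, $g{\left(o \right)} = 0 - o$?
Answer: $-1849$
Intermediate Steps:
$g{\left(o \right)} = - o$
$s{\left(V \right)} = - 4 V$ ($s{\left(V \right)} = - V 4 = - 4 V$)
$h{\left(f \right)} = 66 - 4 f$ ($h{\left(f \right)} = - 4 f + 66 = 66 - 4 f$)
$h{\left(630 \right)} + m{\left(605,-175 \right)} = \left(66 - 2520\right) + 605 = -2454 + 605 = -1849$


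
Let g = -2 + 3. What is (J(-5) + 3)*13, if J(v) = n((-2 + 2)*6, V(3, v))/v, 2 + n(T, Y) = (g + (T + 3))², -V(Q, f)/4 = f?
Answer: 13/5 ≈ 2.6000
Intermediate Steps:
g = 1
V(Q, f) = -4*f
n(T, Y) = -2 + (4 + T)² (n(T, Y) = -2 + (1 + (T + 3))² = -2 + (1 + (3 + T))² = -2 + (4 + T)²)
J(v) = 14/v (J(v) = (-2 + (4 + (-2 + 2)*6)²)/v = (-2 + (4 + 0*6)²)/v = (-2 + (4 + 0)²)/v = (-2 + 4²)/v = (-2 + 16)/v = 14/v)
(J(-5) + 3)*13 = (14/(-5) + 3)*13 = (14*(-⅕) + 3)*13 = (-14/5 + 3)*13 = (⅕)*13 = 13/5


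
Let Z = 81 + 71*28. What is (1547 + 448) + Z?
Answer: 4064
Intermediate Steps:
Z = 2069 (Z = 81 + 1988 = 2069)
(1547 + 448) + Z = (1547 + 448) + 2069 = 1995 + 2069 = 4064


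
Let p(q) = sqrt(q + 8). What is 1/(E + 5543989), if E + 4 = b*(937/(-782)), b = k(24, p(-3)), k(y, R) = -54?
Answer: 391/2167723434 ≈ 1.8037e-7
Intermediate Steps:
p(q) = sqrt(8 + q)
b = -54
E = 23735/391 (E = -4 - 50598/(-782) = -4 - 50598*(-1)/782 = -4 - 54*(-937/782) = -4 + 25299/391 = 23735/391 ≈ 60.703)
1/(E + 5543989) = 1/(23735/391 + 5543989) = 1/(2167723434/391) = 391/2167723434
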